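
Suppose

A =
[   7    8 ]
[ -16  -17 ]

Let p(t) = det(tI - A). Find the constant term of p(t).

p(t) = t^2 + 10t + 9.
The constant term is 9.

9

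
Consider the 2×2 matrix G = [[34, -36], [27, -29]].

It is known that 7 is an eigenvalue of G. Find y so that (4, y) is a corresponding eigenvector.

We need (G - 7I)v = 0.
G - 7I = [[27, -36], [27, -36]].
Row 1: (27)·4 + (-36)·y = 0
Row 2: (27)·4 + (-36)·y = 0
Solving gives y = 3.
Check: G·(4, 3) = (28, 21) = 7·(4, 3).

3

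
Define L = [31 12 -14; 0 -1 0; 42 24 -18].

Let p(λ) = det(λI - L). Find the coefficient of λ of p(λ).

p(λ) = λ^3 - 12λ^2 + 17λ + 30.
The coefficient of λ is 17.

17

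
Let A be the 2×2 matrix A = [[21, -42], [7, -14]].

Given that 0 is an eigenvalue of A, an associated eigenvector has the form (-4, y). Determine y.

We need (A)v = 0.
A = [[21, -42], [7, -14]].
Row 1: (21)·-4 + (-42)·y = 0
Row 2: (7)·-4 + (-14)·y = 0
Solving gives y = -2.
Check: A·(-4, -2) = (0, 0) = 0·(-4, -2).

-2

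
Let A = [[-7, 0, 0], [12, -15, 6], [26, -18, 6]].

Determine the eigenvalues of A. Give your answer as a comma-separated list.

-7, -6, -3

Compute the characteristic polynomial p(μ) = det(μI - A).
Expanding the 3×3 determinant: p(μ) = μ^3 + 16μ^2 + 81μ + 126.
Try μ = -7: p(-7) = 0, so -7 is a root.
Factor out (μ + 7): p(μ) = (μ + 7)·(μ^2 + 9μ + 18).
The quadratic factors as (μ + 6)·(μ + 3).
Eigenvalues: -7, -6, -3.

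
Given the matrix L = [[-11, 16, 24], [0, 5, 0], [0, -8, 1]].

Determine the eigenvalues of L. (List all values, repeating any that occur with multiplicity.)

-11, 1, 5

Set up det(μI - L) = 0.
Expanding the 3×3 determinant: p(μ) = μ^3 + 5μ^2 - 61μ + 55.
Try μ = 5: p(5) = 0, so 5 is a root.
Factor out (μ - 5): p(μ) = (μ - 5)·(μ^2 + 10μ - 11).
The quadratic factors as (μ + 11)·(μ - 1).
Eigenvalues: -11, 1, 5.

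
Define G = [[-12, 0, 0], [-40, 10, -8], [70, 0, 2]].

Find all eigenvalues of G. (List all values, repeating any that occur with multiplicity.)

-12, 2, 10

The characteristic polynomial is p(t) = det(tI - G).
Cofactor expansion gives p(t) = t^3 - 124t + 240.
Since p(2) = 0, t = 2 is a root.
Dividing by (t - 2) leaves t^2 + 2t - 120.
The quadratic factors as (t + 12)·(t - 10).
Eigenvalues: -12, 2, 10.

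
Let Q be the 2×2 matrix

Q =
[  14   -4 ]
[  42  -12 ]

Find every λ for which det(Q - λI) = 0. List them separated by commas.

0, 2

det(Q - μI) = (14 - μ)(-12 - μ) - (-4)·(42) = μ^2 - 2μ.
This factors as μ·(μ - 2) = 0.
Eigenvalues: 0, 2.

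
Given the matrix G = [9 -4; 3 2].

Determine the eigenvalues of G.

det(G - λI) = (9 - λ)(2 - λ) - (-4)·(3) = λ^2 - 11λ + 30.
This factors as (λ - 5)·(λ - 6) = 0.
Eigenvalues: 5, 6.

5, 6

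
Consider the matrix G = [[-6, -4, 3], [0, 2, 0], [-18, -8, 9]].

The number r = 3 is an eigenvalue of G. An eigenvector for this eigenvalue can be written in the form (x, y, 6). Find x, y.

We need (G - 3I)v = 0.
G - 3I = [[-9, -4, 3], [0, -1, 0], [-18, -8, 6]].
Row 1: (-9)·x + (-4)·y + (3)·6 = 0
Row 2: (0)·x + (-1)·y + (0)·6 = 0
Row 3: (-18)·x + (-8)·y + (6)·6 = 0
Solving gives x = 2, y = 0.
Check: G·(2, 0, 6) = (6, 0, 18) = 3·(2, 0, 6).

2, 0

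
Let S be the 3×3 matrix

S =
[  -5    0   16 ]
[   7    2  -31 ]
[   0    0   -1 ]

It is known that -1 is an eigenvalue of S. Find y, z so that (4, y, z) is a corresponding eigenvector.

1, 1

We need (S + 1I)v = 0.
S + 1I = [[-4, 0, 16], [7, 3, -31], [0, 0, 0]].
Row 1: (-4)·4 + (0)·y + (16)·z = 0
Row 2: (7)·4 + (3)·y + (-31)·z = 0
Row 3: (0)·4 + (0)·y + (0)·z = 0
Solving gives y = 1, z = 1.
Check: S·(4, 1, 1) = (-4, -1, -1) = -1·(4, 1, 1).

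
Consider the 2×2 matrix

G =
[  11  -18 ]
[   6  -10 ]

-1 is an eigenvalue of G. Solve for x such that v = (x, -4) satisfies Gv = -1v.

We need (G + 1I)v = 0.
G + 1I = [[12, -18], [6, -9]].
Row 1: (12)·x + (-18)·-4 = 0
Row 2: (6)·x + (-9)·-4 = 0
Solving gives x = -6.
Check: G·(-6, -4) = (6, 4) = -1·(-6, -4).

-6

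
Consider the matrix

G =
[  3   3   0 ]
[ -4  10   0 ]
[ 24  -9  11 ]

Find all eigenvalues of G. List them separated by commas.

Set up det(lambda·I - G) = 0.
Expanding along the first row, p(lambda) = lambda^3 - 24·lambda^2 + 185·lambda - 462.
Rational-root test: lambda = 11 gives p(11) = 0.
Factor out (lambda - 11): p(lambda) = (lambda - 11)·(lambda^2 - 13·lambda + 42).
The quadratic factors as (lambda - 6)·(lambda - 7).
Eigenvalues: 6, 7, 11.

6, 7, 11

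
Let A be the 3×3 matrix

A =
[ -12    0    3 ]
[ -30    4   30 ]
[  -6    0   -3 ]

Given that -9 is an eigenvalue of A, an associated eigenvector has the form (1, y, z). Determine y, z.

0, 1

We need (A + 9I)v = 0.
A + 9I = [[-3, 0, 3], [-30, 13, 30], [-6, 0, 6]].
Row 1: (-3)·1 + (0)·y + (3)·z = 0
Row 2: (-30)·1 + (13)·y + (30)·z = 0
Row 3: (-6)·1 + (0)·y + (6)·z = 0
Solving gives y = 0, z = 1.
Check: A·(1, 0, 1) = (-9, 0, -9) = -9·(1, 0, 1).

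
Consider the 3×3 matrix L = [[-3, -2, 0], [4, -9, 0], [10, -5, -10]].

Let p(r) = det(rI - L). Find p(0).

350

p(0) = det(0·I − L) = det(−L) = (−1)^3·det(L).
det(L) = -350, so p(0) = 350.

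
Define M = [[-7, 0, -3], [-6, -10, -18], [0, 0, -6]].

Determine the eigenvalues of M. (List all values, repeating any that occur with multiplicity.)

-10, -7, -6

Set up det(sI - M) = 0.
Cofactor expansion gives p(s) = s^3 + 23s^2 + 172s + 420.
Rational-root test: s = -6 gives p(-6) = 0.
Dividing by (s + 6) leaves s^2 + 17s + 70.
The quadratic factors as (s + 10)·(s + 7).
Eigenvalues: -10, -7, -6.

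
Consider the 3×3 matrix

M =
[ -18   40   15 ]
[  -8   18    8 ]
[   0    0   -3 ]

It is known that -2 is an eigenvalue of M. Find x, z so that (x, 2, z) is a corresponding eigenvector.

We need (M + 2I)v = 0.
M + 2I = [[-16, 40, 15], [-8, 20, 8], [0, 0, -1]].
Row 1: (-16)·x + (40)·2 + (15)·z = 0
Row 2: (-8)·x + (20)·2 + (8)·z = 0
Row 3: (0)·x + (0)·2 + (-1)·z = 0
Solving gives x = 5, z = 0.
Check: M·(5, 2, 0) = (-10, -4, 0) = -2·(5, 2, 0).

5, 0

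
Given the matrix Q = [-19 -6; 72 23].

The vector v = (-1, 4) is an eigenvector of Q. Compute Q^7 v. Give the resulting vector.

First find the eigenvalue: Qv = (-5, 20) = 5·(-1, 4), so λ = 5.
Then Q^7 v = λ^7·v = 5^7·(-1, 4) = 78125·(-1, 4) = (-78125, 312500).

(-78125, 312500)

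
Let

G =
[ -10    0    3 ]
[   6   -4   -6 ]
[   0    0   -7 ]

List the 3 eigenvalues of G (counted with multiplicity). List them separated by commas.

-10, -7, -4

Compute the characteristic polynomial p(λ) = det(λI - G).
Cofactor expansion gives p(λ) = λ^3 + 21λ^2 + 138λ + 280.
Try λ = -7: p(-7) = 0, so -7 is a root.
Dividing by (λ + 7) leaves λ^2 + 14λ + 40.
The quadratic factors as (λ + 10)·(λ + 4).
Eigenvalues: -10, -7, -4.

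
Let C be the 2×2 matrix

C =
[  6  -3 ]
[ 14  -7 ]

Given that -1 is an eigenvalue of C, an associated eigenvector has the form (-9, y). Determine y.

We need (C + 1I)v = 0.
C + 1I = [[7, -3], [14, -6]].
Row 1: (7)·-9 + (-3)·y = 0
Row 2: (14)·-9 + (-6)·y = 0
Solving gives y = -21.
Check: C·(-9, -21) = (9, 21) = -1·(-9, -21).

-21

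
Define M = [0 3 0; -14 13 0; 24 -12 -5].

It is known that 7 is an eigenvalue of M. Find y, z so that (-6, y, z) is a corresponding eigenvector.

-14, 2

We need (M - 7I)v = 0.
M - 7I = [[-7, 3, 0], [-14, 6, 0], [24, -12, -12]].
Row 1: (-7)·-6 + (3)·y + (0)·z = 0
Row 2: (-14)·-6 + (6)·y + (0)·z = 0
Row 3: (24)·-6 + (-12)·y + (-12)·z = 0
Solving gives y = -14, z = 2.
Check: M·(-6, -14, 2) = (-42, -98, 14) = 7·(-6, -14, 2).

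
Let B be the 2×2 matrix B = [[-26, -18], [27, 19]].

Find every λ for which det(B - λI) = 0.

det(B - lambda·I) = (-26 - lambda)(19 - lambda) - (-18)·(27) = lambda^2 + 7·lambda - 8.
This factors as (lambda + 8)·(lambda - 1) = 0.
Eigenvalues: -8, 1.

-8, 1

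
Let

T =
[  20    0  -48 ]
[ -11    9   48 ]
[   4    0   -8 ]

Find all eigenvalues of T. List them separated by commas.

4, 8, 9

Set up det(lambda·I - T) = 0.
Expanding along the first row, p(lambda) = lambda^3 - 21·lambda^2 + 140·lambda - 288.
Since p(4) = 0, lambda = 4 is a root.
Dividing by (lambda - 4) leaves lambda^2 - 17·lambda + 72.
The quadratic factors as (lambda - 8)·(lambda - 9).
Eigenvalues: 4, 8, 9.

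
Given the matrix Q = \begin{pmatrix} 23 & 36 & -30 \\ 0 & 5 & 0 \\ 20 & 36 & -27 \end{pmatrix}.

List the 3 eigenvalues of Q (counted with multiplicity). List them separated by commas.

The characteristic polynomial is p(μ) = det(μI - Q).
Expanding the 3×3 determinant: p(μ) = μ^3 - μ^2 - 41μ + 105.
Since p(-7) = 0, μ = -7 is a root.
Factor out (μ + 7): p(μ) = (μ + 7)·(μ^2 - 8μ + 15).
The quadratic factors as (μ - 3)·(μ - 5).
Eigenvalues: -7, 3, 5.

-7, 3, 5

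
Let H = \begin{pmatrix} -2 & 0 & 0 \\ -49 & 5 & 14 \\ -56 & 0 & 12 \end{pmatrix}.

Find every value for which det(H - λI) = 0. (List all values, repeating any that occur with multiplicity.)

Set up det(μI - H) = 0.
Cofactor expansion gives p(μ) = μ^3 - 15μ^2 + 26μ + 120.
Try μ = -2: p(-2) = 0, so -2 is a root.
Factor out (μ + 2): p(μ) = (μ + 2)·(μ^2 - 17μ + 60).
The quadratic factors as (μ - 5)·(μ - 12).
Eigenvalues: -2, 5, 12.

-2, 5, 12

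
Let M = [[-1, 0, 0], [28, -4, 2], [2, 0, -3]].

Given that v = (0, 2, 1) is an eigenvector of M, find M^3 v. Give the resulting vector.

(0, -54, -27)

First find the eigenvalue: Mv = (0, -6, -3) = -3·(0, 2, 1), so λ = -3.
Then M^3 v = λ^3·v = (-3)^3·(0, 2, 1) = -27·(0, 2, 1) = (0, -54, -27).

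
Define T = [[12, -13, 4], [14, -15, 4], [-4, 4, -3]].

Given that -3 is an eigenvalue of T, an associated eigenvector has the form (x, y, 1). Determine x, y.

-2, -2

We need (T + 3I)v = 0.
T + 3I = [[15, -13, 4], [14, -12, 4], [-4, 4, 0]].
Row 1: (15)·x + (-13)·y + (4)·1 = 0
Row 2: (14)·x + (-12)·y + (4)·1 = 0
Row 3: (-4)·x + (4)·y + (0)·1 = 0
Solving gives x = -2, y = -2.
Check: T·(-2, -2, 1) = (6, 6, -3) = -3·(-2, -2, 1).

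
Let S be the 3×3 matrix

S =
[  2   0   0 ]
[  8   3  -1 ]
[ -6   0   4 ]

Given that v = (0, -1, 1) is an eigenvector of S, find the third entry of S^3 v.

First find the eigenvalue: Sv = (0, -4, 4) = 4·(0, -1, 1), so λ = 4.
Then S^3 v = λ^3·v = 4^3·(0, -1, 1) = 64·(0, -1, 1) = (0, -64, 64).

64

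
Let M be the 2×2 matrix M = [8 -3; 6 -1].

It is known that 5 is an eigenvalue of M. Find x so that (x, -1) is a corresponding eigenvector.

We need (M - 5I)v = 0.
M - 5I = [[3, -3], [6, -6]].
Row 1: (3)·x + (-3)·-1 = 0
Row 2: (6)·x + (-6)·-1 = 0
Solving gives x = -1.
Check: M·(-1, -1) = (-5, -5) = 5·(-1, -1).

-1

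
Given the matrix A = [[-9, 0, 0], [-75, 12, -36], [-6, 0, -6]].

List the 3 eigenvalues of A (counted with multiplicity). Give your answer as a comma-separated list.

-9, -6, 12

Set up det(sI - A) = 0.
Cofactor expansion gives p(s) = s^3 + 3s^2 - 126s - 648.
Try s = -6: p(-6) = 0, so -6 is a root.
Factor out (s + 6): p(s) = (s + 6)·(s^2 - 3s - 108).
The quadratic factors as (s + 9)·(s - 12).
Eigenvalues: -9, -6, 12.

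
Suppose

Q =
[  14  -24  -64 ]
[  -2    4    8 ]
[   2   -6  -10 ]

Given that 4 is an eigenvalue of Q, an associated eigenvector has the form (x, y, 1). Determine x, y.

4, -1

We need (Q - 4I)v = 0.
Q - 4I = [[10, -24, -64], [-2, 0, 8], [2, -6, -14]].
Row 1: (10)·x + (-24)·y + (-64)·1 = 0
Row 2: (-2)·x + (0)·y + (8)·1 = 0
Row 3: (2)·x + (-6)·y + (-14)·1 = 0
Solving gives x = 4, y = -1.
Check: Q·(4, -1, 1) = (16, -4, 4) = 4·(4, -1, 1).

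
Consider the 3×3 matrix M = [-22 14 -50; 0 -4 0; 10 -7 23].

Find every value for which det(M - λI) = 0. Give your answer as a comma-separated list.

-4, -2, 3

Set up det(rI - M) = 0.
Cofactor expansion gives p(r) = r^3 + 3r^2 - 10r - 24.
Rational-root test: r = -2 gives p(-2) = 0.
Factor out (r + 2): p(r) = (r + 2)·(r^2 + r - 12).
The quadratic factors as (r + 4)·(r - 3).
Eigenvalues: -4, -2, 3.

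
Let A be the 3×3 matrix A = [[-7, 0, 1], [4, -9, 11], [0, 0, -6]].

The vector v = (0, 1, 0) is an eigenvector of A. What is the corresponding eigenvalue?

-9

Compute Av: A·(0, 1, 0) = (0, -9, 0).
Since Av = λv, compare component 2: -9 = λ·1, so λ = -9.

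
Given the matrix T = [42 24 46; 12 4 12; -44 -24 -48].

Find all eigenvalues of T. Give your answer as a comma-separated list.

The characteristic polynomial is p(λ) = det(λI - T).
Expanding along the first row, p(λ) = λ^3 + 2λ^2 - 16λ - 32.
Rational-root test: λ = -4 gives p(-4) = 0.
Dividing by (λ + 4) leaves λ^2 - 2λ - 8.
The quadratic factors as (λ + 2)·(λ - 4).
Eigenvalues: -4, -2, 4.

-4, -2, 4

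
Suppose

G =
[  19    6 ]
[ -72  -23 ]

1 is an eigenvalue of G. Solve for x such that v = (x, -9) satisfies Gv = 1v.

We need (G - 1I)v = 0.
G - 1I = [[18, 6], [-72, -24]].
Row 1: (18)·x + (6)·-9 = 0
Row 2: (-72)·x + (-24)·-9 = 0
Solving gives x = 3.
Check: G·(3, -9) = (3, -9) = 1·(3, -9).

3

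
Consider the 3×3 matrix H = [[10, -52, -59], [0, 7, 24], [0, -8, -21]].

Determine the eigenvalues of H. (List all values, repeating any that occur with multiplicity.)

Set up det(μI - H) = 0.
Expanding along the first row, p(μ) = μ^3 + 4μ^2 - 95μ - 450.
Rational-root test: μ = -9 gives p(-9) = 0.
Factor out (μ + 9): p(μ) = (μ + 9)·(μ^2 - 5μ - 50).
The quadratic factors as (μ + 5)·(μ - 10).
Eigenvalues: -9, -5, 10.

-9, -5, 10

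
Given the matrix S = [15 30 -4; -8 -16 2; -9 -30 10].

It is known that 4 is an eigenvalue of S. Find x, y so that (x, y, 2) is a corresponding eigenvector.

-2, 1

We need (S - 4I)v = 0.
S - 4I = [[11, 30, -4], [-8, -20, 2], [-9, -30, 6]].
Row 1: (11)·x + (30)·y + (-4)·2 = 0
Row 2: (-8)·x + (-20)·y + (2)·2 = 0
Row 3: (-9)·x + (-30)·y + (6)·2 = 0
Solving gives x = -2, y = 1.
Check: S·(-2, 1, 2) = (-8, 4, 8) = 4·(-2, 1, 2).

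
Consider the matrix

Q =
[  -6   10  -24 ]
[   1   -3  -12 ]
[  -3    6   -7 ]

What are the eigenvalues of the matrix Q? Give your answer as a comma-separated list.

Set up det(lambda·I - Q) = 0.
Expanding the 3×3 determinant: p(lambda) = lambda^3 + 16·lambda^2 + 71·lambda + 56.
Since p(-1) = 0, lambda = -1 is a root.
Dividing by (lambda + 1) leaves lambda^2 + 15·lambda + 56.
The quadratic factors as (lambda + 8)·(lambda + 7).
Eigenvalues: -8, -7, -1.

-8, -7, -1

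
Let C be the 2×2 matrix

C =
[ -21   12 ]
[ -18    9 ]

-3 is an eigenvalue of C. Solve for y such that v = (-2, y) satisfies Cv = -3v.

-3

We need (C + 3I)v = 0.
C + 3I = [[-18, 12], [-18, 12]].
Row 1: (-18)·-2 + (12)·y = 0
Row 2: (-18)·-2 + (12)·y = 0
Solving gives y = -3.
Check: C·(-2, -3) = (6, 9) = -3·(-2, -3).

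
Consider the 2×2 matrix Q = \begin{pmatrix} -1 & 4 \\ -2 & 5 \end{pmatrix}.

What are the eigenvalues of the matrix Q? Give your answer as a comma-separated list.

det(Q - λI) = (-1 - λ)(5 - λ) - (4)·(-2) = λ^2 - 4λ + 3.
This factors as (λ - 1)·(λ - 3) = 0.
Eigenvalues: 1, 3.

1, 3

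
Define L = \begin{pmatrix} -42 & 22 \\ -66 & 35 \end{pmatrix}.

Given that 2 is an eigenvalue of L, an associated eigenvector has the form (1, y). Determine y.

We need (L - 2I)v = 0.
L - 2I = [[-44, 22], [-66, 33]].
Row 1: (-44)·1 + (22)·y = 0
Row 2: (-66)·1 + (33)·y = 0
Solving gives y = 2.
Check: L·(1, 2) = (2, 4) = 2·(1, 2).

2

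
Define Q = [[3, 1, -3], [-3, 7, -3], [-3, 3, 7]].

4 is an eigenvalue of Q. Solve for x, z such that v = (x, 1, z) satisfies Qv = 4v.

We need (Q - 4I)v = 0.
Q - 4I = [[-1, 1, -3], [-3, 3, -3], [-3, 3, 3]].
Row 1: (-1)·x + (1)·1 + (-3)·z = 0
Row 2: (-3)·x + (3)·1 + (-3)·z = 0
Row 3: (-3)·x + (3)·1 + (3)·z = 0
Solving gives x = 1, z = 0.
Check: Q·(1, 1, 0) = (4, 4, 0) = 4·(1, 1, 0).

1, 0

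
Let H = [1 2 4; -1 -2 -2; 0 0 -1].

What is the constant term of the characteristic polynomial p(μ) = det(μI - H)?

p(0) = det(0·I − H) = det(−H) = (−1)^3·det(H).
det(H) = 0, so p(0) = 0.

0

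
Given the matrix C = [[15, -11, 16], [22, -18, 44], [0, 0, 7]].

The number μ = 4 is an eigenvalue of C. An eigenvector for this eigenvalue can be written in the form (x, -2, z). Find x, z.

-2, 0

We need (C - 4I)v = 0.
C - 4I = [[11, -11, 16], [22, -22, 44], [0, 0, 3]].
Row 1: (11)·x + (-11)·-2 + (16)·z = 0
Row 2: (22)·x + (-22)·-2 + (44)·z = 0
Row 3: (0)·x + (0)·-2 + (3)·z = 0
Solving gives x = -2, z = 0.
Check: C·(-2, -2, 0) = (-8, -8, 0) = 4·(-2, -2, 0).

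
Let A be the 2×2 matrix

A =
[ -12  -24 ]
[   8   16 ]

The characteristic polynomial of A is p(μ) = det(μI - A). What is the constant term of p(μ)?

0

p(μ) = μ^2 - 4μ.
The constant term is 0.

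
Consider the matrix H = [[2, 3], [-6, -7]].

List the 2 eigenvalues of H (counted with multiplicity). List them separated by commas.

det(H - λI) = (2 - λ)(-7 - λ) - (3)·(-6) = λ^2 + 5λ + 4.
This factors as (λ + 4)·(λ + 1) = 0.
Eigenvalues: -4, -1.

-4, -1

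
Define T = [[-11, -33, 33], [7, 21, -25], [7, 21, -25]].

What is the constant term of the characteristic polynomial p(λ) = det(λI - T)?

0

p(0) = det(0·I − T) = det(−T) = (−1)^3·det(T).
det(T) = 0, so p(0) = 0.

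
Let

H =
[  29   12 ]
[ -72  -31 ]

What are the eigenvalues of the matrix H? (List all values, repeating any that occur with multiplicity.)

det(H - sI) = (29 - s)(-31 - s) - (12)·(-72) = s^2 + 2s - 35.
This factors as (s + 7)·(s - 5) = 0.
Eigenvalues: -7, 5.

-7, 5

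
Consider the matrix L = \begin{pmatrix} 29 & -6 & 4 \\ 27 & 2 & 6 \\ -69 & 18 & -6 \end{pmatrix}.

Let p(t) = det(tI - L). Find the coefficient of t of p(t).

202

p(t) = t^3 - 25t^2 + 202t - 528.
The coefficient of t is 202.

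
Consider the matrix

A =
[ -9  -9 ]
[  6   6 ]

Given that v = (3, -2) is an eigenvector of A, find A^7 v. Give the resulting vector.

First find the eigenvalue: Av = (-9, 6) = -3·(3, -2), so λ = -3.
Then A^7 v = λ^7·v = (-3)^7·(3, -2) = -2187·(3, -2) = (-6561, 4374).

(-6561, 4374)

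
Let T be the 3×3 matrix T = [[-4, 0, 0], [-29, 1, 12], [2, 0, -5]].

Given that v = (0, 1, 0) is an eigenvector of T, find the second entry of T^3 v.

1

First find the eigenvalue: Tv = (0, 1, 0) = 1·(0, 1, 0), so λ = 1.
Then T^3 v = λ^3·v = 1^3·(0, 1, 0) = 1·(0, 1, 0) = (0, 1, 0).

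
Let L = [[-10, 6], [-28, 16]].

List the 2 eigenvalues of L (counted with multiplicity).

det(L - λI) = (-10 - λ)(16 - λ) - (6)·(-28) = λ^2 - 6λ + 8.
This factors as (λ - 2)·(λ - 4) = 0.
Eigenvalues: 2, 4.

2, 4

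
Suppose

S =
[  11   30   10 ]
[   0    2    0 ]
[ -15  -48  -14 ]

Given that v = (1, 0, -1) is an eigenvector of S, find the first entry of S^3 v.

First find the eigenvalue: Sv = (1, 0, -1) = 1·(1, 0, -1), so λ = 1.
Then S^3 v = λ^3·v = 1^3·(1, 0, -1) = 1·(1, 0, -1) = (1, 0, -1).

1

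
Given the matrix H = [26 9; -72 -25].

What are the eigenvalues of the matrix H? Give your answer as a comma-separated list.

det(H - λI) = (26 - λ)(-25 - λ) - (9)·(-72) = λ^2 - λ - 2.
This factors as (λ + 1)·(λ - 2) = 0.
Eigenvalues: -1, 2.

-1, 2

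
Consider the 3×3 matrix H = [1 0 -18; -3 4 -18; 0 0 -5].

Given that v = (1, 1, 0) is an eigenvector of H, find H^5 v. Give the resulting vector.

First find the eigenvalue: Hv = (1, 1, 0) = 1·(1, 1, 0), so λ = 1.
Then H^5 v = λ^5·v = 1^5·(1, 1, 0) = 1·(1, 1, 0) = (1, 1, 0).

(1, 1, 0)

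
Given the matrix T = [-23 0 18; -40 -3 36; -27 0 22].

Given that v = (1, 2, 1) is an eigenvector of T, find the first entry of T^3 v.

First find the eigenvalue: Tv = (-5, -10, -5) = -5·(1, 2, 1), so λ = -5.
Then T^3 v = λ^3·v = (-5)^3·(1, 2, 1) = -125·(1, 2, 1) = (-125, -250, -125).

-125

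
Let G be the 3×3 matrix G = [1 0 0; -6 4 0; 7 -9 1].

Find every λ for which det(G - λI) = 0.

G is lower triangular, so its eigenvalues are the diagonal entries.
Diagonal: 1, 4, 1.

1, 1, 4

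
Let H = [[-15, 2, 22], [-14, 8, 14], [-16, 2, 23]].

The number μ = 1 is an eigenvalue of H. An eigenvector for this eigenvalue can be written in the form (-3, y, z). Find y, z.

-2, -2

We need (H - 1I)v = 0.
H - 1I = [[-16, 2, 22], [-14, 7, 14], [-16, 2, 22]].
Row 1: (-16)·-3 + (2)·y + (22)·z = 0
Row 2: (-14)·-3 + (7)·y + (14)·z = 0
Row 3: (-16)·-3 + (2)·y + (22)·z = 0
Solving gives y = -2, z = -2.
Check: H·(-3, -2, -2) = (-3, -2, -2) = 1·(-3, -2, -2).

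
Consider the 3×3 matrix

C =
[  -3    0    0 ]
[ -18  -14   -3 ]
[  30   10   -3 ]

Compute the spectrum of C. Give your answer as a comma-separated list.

Set up det(lambda·I - C) = 0.
Expanding along the first row, p(lambda) = lambda^3 + 20·lambda^2 + 123·lambda + 216.
Rational-root test: lambda = -3 gives p(-3) = 0.
Dividing by (lambda + 3) leaves lambda^2 + 17·lambda + 72.
The quadratic factors as (lambda + 9)·(lambda + 8).
Eigenvalues: -9, -8, -3.

-9, -8, -3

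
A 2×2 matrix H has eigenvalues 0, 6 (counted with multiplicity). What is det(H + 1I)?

7

If H has eigenvalues 0, 6, then H + 1I has eigenvalues 1, 7.
det(H + 1I) = (1) · (7) = 7.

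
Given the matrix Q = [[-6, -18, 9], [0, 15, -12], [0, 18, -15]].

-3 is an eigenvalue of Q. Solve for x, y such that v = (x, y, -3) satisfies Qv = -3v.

We need (Q + 3I)v = 0.
Q + 3I = [[-3, -18, 9], [0, 18, -12], [0, 18, -12]].
Row 1: (-3)·x + (-18)·y + (9)·-3 = 0
Row 2: (0)·x + (18)·y + (-12)·-3 = 0
Row 3: (0)·x + (18)·y + (-12)·-3 = 0
Solving gives x = 3, y = -2.
Check: Q·(3, -2, -3) = (-9, 6, 9) = -3·(3, -2, -3).

3, -2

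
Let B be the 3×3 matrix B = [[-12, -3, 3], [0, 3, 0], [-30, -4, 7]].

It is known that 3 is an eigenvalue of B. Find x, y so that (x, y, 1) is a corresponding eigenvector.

0, 1

We need (B - 3I)v = 0.
B - 3I = [[-15, -3, 3], [0, 0, 0], [-30, -4, 4]].
Row 1: (-15)·x + (-3)·y + (3)·1 = 0
Row 2: (0)·x + (0)·y + (0)·1 = 0
Row 3: (-30)·x + (-4)·y + (4)·1 = 0
Solving gives x = 0, y = 1.
Check: B·(0, 1, 1) = (0, 3, 3) = 3·(0, 1, 1).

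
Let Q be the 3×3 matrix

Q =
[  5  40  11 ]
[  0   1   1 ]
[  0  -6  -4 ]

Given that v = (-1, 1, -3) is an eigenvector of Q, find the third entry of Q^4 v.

First find the eigenvalue: Qv = (2, -2, 6) = -2·(-1, 1, -3), so λ = -2.
Then Q^4 v = λ^4·v = (-2)^4·(-1, 1, -3) = 16·(-1, 1, -3) = (-16, 16, -48).

-48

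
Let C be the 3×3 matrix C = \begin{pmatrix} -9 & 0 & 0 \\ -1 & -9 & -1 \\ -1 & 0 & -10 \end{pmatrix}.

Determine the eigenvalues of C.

-10, -9, -9

Compute the characteristic polynomial p(lambda) = det(lambda·I - C).
Expanding along the first row, p(lambda) = lambda^3 + 28·lambda^2 + 261·lambda + 810.
Rational-root test: lambda = -9 gives p(-9) = 0.
Dividing by (lambda + 9) leaves lambda^2 + 19·lambda + 90.
The quadratic factors as (lambda + 10)·(lambda + 9).
Eigenvalues: -10, -9, -9.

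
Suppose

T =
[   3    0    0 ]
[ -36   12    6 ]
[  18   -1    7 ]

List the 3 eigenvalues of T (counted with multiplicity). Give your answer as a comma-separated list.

The characteristic polynomial is p(lambda) = det(lambda·I - T).
Expanding the 3×3 determinant: p(lambda) = lambda^3 - 22·lambda^2 + 147·lambda - 270.
Since p(3) = 0, lambda = 3 is a root.
Factor out (lambda - 3): p(lambda) = (lambda - 3)·(lambda^2 - 19·lambda + 90).
The quadratic factors as (lambda - 9)·(lambda - 10).
Eigenvalues: 3, 9, 10.

3, 9, 10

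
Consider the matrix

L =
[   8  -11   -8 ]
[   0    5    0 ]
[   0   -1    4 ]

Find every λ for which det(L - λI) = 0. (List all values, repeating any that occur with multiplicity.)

4, 5, 8

Set up det(λI - L) = 0.
Expanding along the first row, p(λ) = λ^3 - 17λ^2 + 92λ - 160.
Try λ = 4: p(4) = 0, so 4 is a root.
Dividing by (λ - 4) leaves λ^2 - 13λ + 40.
The quadratic factors as (λ - 5)·(λ - 8).
Eigenvalues: 4, 5, 8.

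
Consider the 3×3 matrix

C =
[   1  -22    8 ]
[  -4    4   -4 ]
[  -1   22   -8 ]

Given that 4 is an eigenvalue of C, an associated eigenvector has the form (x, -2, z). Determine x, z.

4, -4

We need (C - 4I)v = 0.
C - 4I = [[-3, -22, 8], [-4, 0, -4], [-1, 22, -12]].
Row 1: (-3)·x + (-22)·-2 + (8)·z = 0
Row 2: (-4)·x + (0)·-2 + (-4)·z = 0
Row 3: (-1)·x + (22)·-2 + (-12)·z = 0
Solving gives x = 4, z = -4.
Check: C·(4, -2, -4) = (16, -8, -16) = 4·(4, -2, -4).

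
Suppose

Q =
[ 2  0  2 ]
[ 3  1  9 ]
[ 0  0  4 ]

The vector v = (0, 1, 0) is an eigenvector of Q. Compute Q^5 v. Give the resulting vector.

(0, 1, 0)

First find the eigenvalue: Qv = (0, 1, 0) = 1·(0, 1, 0), so λ = 1.
Then Q^5 v = λ^5·v = 1^5·(0, 1, 0) = 1·(0, 1, 0) = (0, 1, 0).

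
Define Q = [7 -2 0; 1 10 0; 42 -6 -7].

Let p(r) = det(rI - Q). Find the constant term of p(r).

504

p(r) = r^3 - 10r^2 - 47r + 504.
The constant term is 504.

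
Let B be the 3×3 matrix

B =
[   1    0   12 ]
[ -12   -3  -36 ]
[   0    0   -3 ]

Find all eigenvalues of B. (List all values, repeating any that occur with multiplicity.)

Compute the characteristic polynomial p(r) = det(rI - B).
Expanding along the first row, p(r) = r^3 + 5r^2 + 3r - 9.
Try r = 1: p(1) = 0, so 1 is a root.
Dividing by (r - 1) leaves r^2 + 6r + 9.
The quadratic factor is (r + 3)^2.
Eigenvalues: -3, -3, 1.

-3, -3, 1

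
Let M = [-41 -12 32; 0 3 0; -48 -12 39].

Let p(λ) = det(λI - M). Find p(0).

p(0) = det(0·I − M) = det(−M) = (−1)^3·det(M).
det(M) = -189, so p(0) = 189.

189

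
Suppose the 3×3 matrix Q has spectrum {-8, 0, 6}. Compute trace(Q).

-2

trace(Q) is the sum of the eigenvalues: (-8) + (0) + (6) = -2.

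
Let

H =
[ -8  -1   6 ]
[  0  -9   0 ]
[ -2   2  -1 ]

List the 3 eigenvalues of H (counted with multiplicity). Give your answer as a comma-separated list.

The characteristic polynomial is p(r) = det(rI - H).
Expanding along the first row, p(r) = r^3 + 18r^2 + 101r + 180.
Since p(-9) = 0, r = -9 is a root.
Dividing by (r + 9) leaves r^2 + 9r + 20.
The quadratic factors as (r + 5)·(r + 4).
Eigenvalues: -9, -5, -4.

-9, -5, -4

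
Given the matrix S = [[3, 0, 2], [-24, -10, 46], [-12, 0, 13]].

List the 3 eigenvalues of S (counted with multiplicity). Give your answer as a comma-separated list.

-10, 7, 9

The characteristic polynomial is p(s) = det(sI - S).
Expanding along the first row, p(s) = s^3 - 6s^2 - 97s + 630.
Try s = 7: p(7) = 0, so 7 is a root.
Factor out (s - 7): p(s) = (s - 7)·(s^2 + s - 90).
The quadratic factors as (s + 10)·(s - 9).
Eigenvalues: -10, 7, 9.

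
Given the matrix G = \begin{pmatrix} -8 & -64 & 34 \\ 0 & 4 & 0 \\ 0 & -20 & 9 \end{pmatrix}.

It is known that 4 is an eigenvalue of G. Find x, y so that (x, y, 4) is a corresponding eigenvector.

6, 1

We need (G - 4I)v = 0.
G - 4I = [[-12, -64, 34], [0, 0, 0], [0, -20, 5]].
Row 1: (-12)·x + (-64)·y + (34)·4 = 0
Row 2: (0)·x + (0)·y + (0)·4 = 0
Row 3: (0)·x + (-20)·y + (5)·4 = 0
Solving gives x = 6, y = 1.
Check: G·(6, 1, 4) = (24, 4, 16) = 4·(6, 1, 4).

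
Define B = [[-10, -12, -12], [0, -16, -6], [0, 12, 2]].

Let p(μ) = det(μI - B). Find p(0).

400

p(0) = det(0·I − B) = det(−B) = (−1)^3·det(B).
det(B) = -400, so p(0) = 400.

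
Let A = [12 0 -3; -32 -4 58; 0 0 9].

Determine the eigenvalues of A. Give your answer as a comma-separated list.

-4, 9, 12

Set up det(rI - A) = 0.
Cofactor expansion gives p(r) = r^3 - 17r^2 + 24r + 432.
Rational-root test: r = 12 gives p(12) = 0.
Dividing by (r - 12) leaves r^2 - 5r - 36.
The quadratic factors as (r + 4)·(r - 9).
Eigenvalues: -4, 9, 12.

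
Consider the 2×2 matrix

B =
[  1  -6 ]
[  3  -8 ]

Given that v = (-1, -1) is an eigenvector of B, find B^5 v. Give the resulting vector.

First find the eigenvalue: Bv = (5, 5) = -5·(-1, -1), so λ = -5.
Then B^5 v = λ^5·v = (-5)^5·(-1, -1) = -3125·(-1, -1) = (3125, 3125).

(3125, 3125)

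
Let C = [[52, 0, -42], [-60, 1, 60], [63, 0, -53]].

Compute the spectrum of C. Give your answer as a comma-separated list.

Set up det(lambda·I - C) = 0.
Expanding along the first row, p(lambda) = lambda^3 - 111·lambda + 110.
Since p(1) = 0, lambda = 1 is a root.
Dividing by (lambda - 1) leaves lambda^2 + lambda - 110.
The quadratic factors as (lambda + 11)·(lambda - 10).
Eigenvalues: -11, 1, 10.

-11, 1, 10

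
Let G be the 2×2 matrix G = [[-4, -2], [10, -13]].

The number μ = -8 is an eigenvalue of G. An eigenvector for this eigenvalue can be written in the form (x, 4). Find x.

2

We need (G + 8I)v = 0.
G + 8I = [[4, -2], [10, -5]].
Row 1: (4)·x + (-2)·4 = 0
Row 2: (10)·x + (-5)·4 = 0
Solving gives x = 2.
Check: G·(2, 4) = (-16, -32) = -8·(2, 4).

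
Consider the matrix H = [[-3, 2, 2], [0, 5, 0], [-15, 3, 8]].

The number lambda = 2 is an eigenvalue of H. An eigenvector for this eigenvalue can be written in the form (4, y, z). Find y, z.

0, 10

We need (H - 2I)v = 0.
H - 2I = [[-5, 2, 2], [0, 3, 0], [-15, 3, 6]].
Row 1: (-5)·4 + (2)·y + (2)·z = 0
Row 2: (0)·4 + (3)·y + (0)·z = 0
Row 3: (-15)·4 + (3)·y + (6)·z = 0
Solving gives y = 0, z = 10.
Check: H·(4, 0, 10) = (8, 0, 20) = 2·(4, 0, 10).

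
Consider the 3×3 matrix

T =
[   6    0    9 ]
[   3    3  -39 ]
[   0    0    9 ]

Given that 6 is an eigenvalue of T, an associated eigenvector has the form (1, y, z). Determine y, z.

1, 0

We need (T - 6I)v = 0.
T - 6I = [[0, 0, 9], [3, -3, -39], [0, 0, 3]].
Row 1: (0)·1 + (0)·y + (9)·z = 0
Row 2: (3)·1 + (-3)·y + (-39)·z = 0
Row 3: (0)·1 + (0)·y + (3)·z = 0
Solving gives y = 1, z = 0.
Check: T·(1, 1, 0) = (6, 6, 0) = 6·(1, 1, 0).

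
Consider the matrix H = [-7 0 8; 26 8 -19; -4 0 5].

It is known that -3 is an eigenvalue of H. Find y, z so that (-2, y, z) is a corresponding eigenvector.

We need (H + 3I)v = 0.
H + 3I = [[-4, 0, 8], [26, 11, -19], [-4, 0, 8]].
Row 1: (-4)·-2 + (0)·y + (8)·z = 0
Row 2: (26)·-2 + (11)·y + (-19)·z = 0
Row 3: (-4)·-2 + (0)·y + (8)·z = 0
Solving gives y = 3, z = -1.
Check: H·(-2, 3, -1) = (6, -9, 3) = -3·(-2, 3, -1).

3, -1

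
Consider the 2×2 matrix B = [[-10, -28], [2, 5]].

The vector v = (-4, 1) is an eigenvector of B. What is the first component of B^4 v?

-324

First find the eigenvalue: Bv = (12, -3) = -3·(-4, 1), so λ = -3.
Then B^4 v = λ^4·v = (-3)^4·(-4, 1) = 81·(-4, 1) = (-324, 81).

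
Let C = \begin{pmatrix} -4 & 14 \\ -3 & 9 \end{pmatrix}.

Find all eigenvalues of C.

2, 3

det(C - λI) = (-4 - λ)(9 - λ) - (14)·(-3) = λ^2 - 5λ + 6.
This factors as (λ - 2)·(λ - 3) = 0.
Eigenvalues: 2, 3.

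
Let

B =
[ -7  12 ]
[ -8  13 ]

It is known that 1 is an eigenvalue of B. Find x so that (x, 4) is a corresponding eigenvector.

6

We need (B - 1I)v = 0.
B - 1I = [[-8, 12], [-8, 12]].
Row 1: (-8)·x + (12)·4 = 0
Row 2: (-8)·x + (12)·4 = 0
Solving gives x = 6.
Check: B·(6, 4) = (6, 4) = 1·(6, 4).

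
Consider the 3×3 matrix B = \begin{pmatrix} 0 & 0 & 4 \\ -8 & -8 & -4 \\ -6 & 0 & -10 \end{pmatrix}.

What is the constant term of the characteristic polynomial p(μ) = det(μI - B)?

192

p(0) = det(0·I − B) = det(−B) = (−1)^3·det(B).
det(B) = -192, so p(0) = 192.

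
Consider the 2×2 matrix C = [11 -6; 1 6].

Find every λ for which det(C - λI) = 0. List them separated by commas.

8, 9

det(C - λI) = (11 - λ)(6 - λ) - (-6)·(1) = λ^2 - 17λ + 72.
This factors as (λ - 8)·(λ - 9) = 0.
Eigenvalues: 8, 9.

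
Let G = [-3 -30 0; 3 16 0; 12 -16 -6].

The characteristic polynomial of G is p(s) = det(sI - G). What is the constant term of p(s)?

252

p(s) = s^3 - 7s^2 - 36s + 252.
The constant term is 252.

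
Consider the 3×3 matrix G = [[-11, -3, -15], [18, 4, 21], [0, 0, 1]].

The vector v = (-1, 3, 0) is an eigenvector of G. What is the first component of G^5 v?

First find the eigenvalue: Gv = (2, -6, 0) = -2·(-1, 3, 0), so λ = -2.
Then G^5 v = λ^5·v = (-2)^5·(-1, 3, 0) = -32·(-1, 3, 0) = (32, -96, 0).

32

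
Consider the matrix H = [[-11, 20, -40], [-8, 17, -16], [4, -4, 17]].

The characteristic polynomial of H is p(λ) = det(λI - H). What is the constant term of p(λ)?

p(λ) = λ^3 - 23λ^2 + 171λ - 405.
The constant term is -405.

-405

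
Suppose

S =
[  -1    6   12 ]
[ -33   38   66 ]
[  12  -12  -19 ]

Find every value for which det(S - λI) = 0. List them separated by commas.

The characteristic polynomial is p(μ) = det(μI - S).
Expanding the 3×3 determinant: p(μ) = μ^3 - 18μ^2 + 105μ - 200.
Rational-root test: μ = 5 gives p(5) = 0.
Dividing by (μ - 5) leaves μ^2 - 13μ + 40.
The quadratic factors as (μ - 5)·(μ - 8).
Eigenvalues: 5, 5, 8.

5, 5, 8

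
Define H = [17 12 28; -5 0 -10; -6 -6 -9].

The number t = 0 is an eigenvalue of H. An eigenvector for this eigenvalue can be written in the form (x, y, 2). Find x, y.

We need (H)v = 0.
H = [[17, 12, 28], [-5, 0, -10], [-6, -6, -9]].
Row 1: (17)·x + (12)·y + (28)·2 = 0
Row 2: (-5)·x + (0)·y + (-10)·2 = 0
Row 3: (-6)·x + (-6)·y + (-9)·2 = 0
Solving gives x = -4, y = 1.
Check: H·(-4, 1, 2) = (0, 0, 0) = 0·(-4, 1, 2).

-4, 1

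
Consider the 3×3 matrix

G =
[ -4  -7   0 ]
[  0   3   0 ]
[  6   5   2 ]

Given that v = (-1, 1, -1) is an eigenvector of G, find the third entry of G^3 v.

-27

First find the eigenvalue: Gv = (-3, 3, -3) = 3·(-1, 1, -1), so λ = 3.
Then G^3 v = λ^3·v = 3^3·(-1, 1, -1) = 27·(-1, 1, -1) = (-27, 27, -27).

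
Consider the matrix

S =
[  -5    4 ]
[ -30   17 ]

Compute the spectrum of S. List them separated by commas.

det(S - tI) = (-5 - t)(17 - t) - (4)·(-30) = t^2 - 12t + 35.
This factors as (t - 5)·(t - 7) = 0.
Eigenvalues: 5, 7.

5, 7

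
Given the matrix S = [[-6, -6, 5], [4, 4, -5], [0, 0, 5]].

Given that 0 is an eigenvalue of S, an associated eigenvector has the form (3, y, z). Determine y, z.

-3, 0

We need (S)v = 0.
S = [[-6, -6, 5], [4, 4, -5], [0, 0, 5]].
Row 1: (-6)·3 + (-6)·y + (5)·z = 0
Row 2: (4)·3 + (4)·y + (-5)·z = 0
Row 3: (0)·3 + (0)·y + (5)·z = 0
Solving gives y = -3, z = 0.
Check: S·(3, -3, 0) = (0, 0, 0) = 0·(3, -3, 0).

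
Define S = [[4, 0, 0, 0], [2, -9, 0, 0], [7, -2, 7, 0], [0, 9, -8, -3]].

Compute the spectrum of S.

-9, -3, 4, 7

S is lower triangular, so its eigenvalues are the diagonal entries.
Diagonal: 4, -9, 7, -3.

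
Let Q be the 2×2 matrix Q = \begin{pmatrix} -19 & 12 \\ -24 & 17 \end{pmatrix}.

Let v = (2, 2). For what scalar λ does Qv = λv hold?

-7

Compute Qv: Q·(2, 2) = (-14, -14).
Since Qv = λv, compare component 1: -14 = λ·2, so λ = -7.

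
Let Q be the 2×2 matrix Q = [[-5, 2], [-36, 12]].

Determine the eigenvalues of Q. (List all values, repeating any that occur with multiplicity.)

det(Q - μI) = (-5 - μ)(12 - μ) - (2)·(-36) = μ^2 - 7μ + 12.
This factors as (μ - 3)·(μ - 4) = 0.
Eigenvalues: 3, 4.

3, 4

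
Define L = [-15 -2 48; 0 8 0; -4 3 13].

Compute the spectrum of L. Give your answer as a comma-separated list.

Compute the characteristic polynomial p(μ) = det(μI - L).
Expanding the 3×3 determinant: p(μ) = μ^3 - 6μ^2 - 19μ + 24.
Since p(1) = 0, μ = 1 is a root.
Factor out (μ - 1): p(μ) = (μ - 1)·(μ^2 - 5μ - 24).
The quadratic factors as (μ + 3)·(μ - 8).
Eigenvalues: -3, 1, 8.

-3, 1, 8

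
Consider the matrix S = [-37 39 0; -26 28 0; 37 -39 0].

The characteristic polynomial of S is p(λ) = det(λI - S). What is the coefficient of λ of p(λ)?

-22

p(λ) = λ^3 + 9λ^2 - 22λ.
The coefficient of λ is -22.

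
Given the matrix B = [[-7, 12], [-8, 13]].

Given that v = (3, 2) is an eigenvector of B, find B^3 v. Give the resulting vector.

(3, 2)

First find the eigenvalue: Bv = (3, 2) = 1·(3, 2), so λ = 1.
Then B^3 v = λ^3·v = 1^3·(3, 2) = 1·(3, 2) = (3, 2).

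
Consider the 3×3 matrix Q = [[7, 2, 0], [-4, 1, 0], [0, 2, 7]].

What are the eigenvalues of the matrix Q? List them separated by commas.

Set up det(tI - Q) = 0.
Expanding along the first row, p(t) = t^3 - 15t^2 + 71t - 105.
Since p(3) = 0, t = 3 is a root.
Dividing by (t - 3) leaves t^2 - 12t + 35.
The quadratic factors as (t - 5)·(t - 7).
Eigenvalues: 3, 5, 7.

3, 5, 7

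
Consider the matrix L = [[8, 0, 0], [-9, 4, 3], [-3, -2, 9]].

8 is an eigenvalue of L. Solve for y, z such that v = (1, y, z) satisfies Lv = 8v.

0, 3

We need (L - 8I)v = 0.
L - 8I = [[0, 0, 0], [-9, -4, 3], [-3, -2, 1]].
Row 1: (0)·1 + (0)·y + (0)·z = 0
Row 2: (-9)·1 + (-4)·y + (3)·z = 0
Row 3: (-3)·1 + (-2)·y + (1)·z = 0
Solving gives y = 0, z = 3.
Check: L·(1, 0, 3) = (8, 0, 24) = 8·(1, 0, 3).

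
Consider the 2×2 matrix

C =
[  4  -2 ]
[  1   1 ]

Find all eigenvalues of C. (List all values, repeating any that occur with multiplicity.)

2, 3

det(C - λI) = (4 - λ)(1 - λ) - (-2)·(1) = λ^2 - 5λ + 6.
This factors as (λ - 2)·(λ - 3) = 0.
Eigenvalues: 2, 3.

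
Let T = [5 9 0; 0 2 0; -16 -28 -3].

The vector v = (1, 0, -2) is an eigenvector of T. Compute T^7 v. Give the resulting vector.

First find the eigenvalue: Tv = (5, 0, -10) = 5·(1, 0, -2), so λ = 5.
Then T^7 v = λ^7·v = 5^7·(1, 0, -2) = 78125·(1, 0, -2) = (78125, 0, -156250).

(78125, 0, -156250)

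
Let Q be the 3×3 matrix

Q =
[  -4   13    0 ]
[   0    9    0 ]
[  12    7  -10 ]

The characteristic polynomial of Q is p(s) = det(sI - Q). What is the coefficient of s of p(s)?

p(s) = s^3 + 5s^2 - 86s - 360.
The coefficient of s is -86.

-86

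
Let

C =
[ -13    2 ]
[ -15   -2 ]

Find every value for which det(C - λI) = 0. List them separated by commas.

det(C - λI) = (-13 - λ)(-2 - λ) - (2)·(-15) = λ^2 + 15λ + 56.
This factors as (λ + 8)·(λ + 7) = 0.
Eigenvalues: -8, -7.

-8, -7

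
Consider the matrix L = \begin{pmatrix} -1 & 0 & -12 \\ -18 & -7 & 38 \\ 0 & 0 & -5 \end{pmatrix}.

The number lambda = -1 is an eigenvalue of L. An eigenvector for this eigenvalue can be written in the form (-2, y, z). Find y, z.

6, 0

We need (L + 1I)v = 0.
L + 1I = [[0, 0, -12], [-18, -6, 38], [0, 0, -4]].
Row 1: (0)·-2 + (0)·y + (-12)·z = 0
Row 2: (-18)·-2 + (-6)·y + (38)·z = 0
Row 3: (0)·-2 + (0)·y + (-4)·z = 0
Solving gives y = 6, z = 0.
Check: L·(-2, 6, 0) = (2, -6, 0) = -1·(-2, 6, 0).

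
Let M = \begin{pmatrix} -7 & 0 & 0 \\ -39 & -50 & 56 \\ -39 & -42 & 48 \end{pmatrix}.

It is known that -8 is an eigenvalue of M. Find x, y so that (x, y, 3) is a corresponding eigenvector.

We need (M + 8I)v = 0.
M + 8I = [[1, 0, 0], [-39, -42, 56], [-39, -42, 56]].
Row 1: (1)·x + (0)·y + (0)·3 = 0
Row 2: (-39)·x + (-42)·y + (56)·3 = 0
Row 3: (-39)·x + (-42)·y + (56)·3 = 0
Solving gives x = 0, y = 4.
Check: M·(0, 4, 3) = (0, -32, -24) = -8·(0, 4, 3).

0, 4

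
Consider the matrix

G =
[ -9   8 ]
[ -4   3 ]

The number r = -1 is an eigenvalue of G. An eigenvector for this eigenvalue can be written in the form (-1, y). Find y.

We need (G + 1I)v = 0.
G + 1I = [[-8, 8], [-4, 4]].
Row 1: (-8)·-1 + (8)·y = 0
Row 2: (-4)·-1 + (4)·y = 0
Solving gives y = -1.
Check: G·(-1, -1) = (1, 1) = -1·(-1, -1).

-1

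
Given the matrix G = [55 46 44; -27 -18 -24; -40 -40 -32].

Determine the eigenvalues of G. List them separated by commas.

-12, 8, 9

Set up det(μI - G) = 0.
Expanding along the first row, p(μ) = μ^3 - 5μ^2 - 132μ + 864.
Rational-root test: μ = 8 gives p(8) = 0.
Factor out (μ - 8): p(μ) = (μ - 8)·(μ^2 + 3μ - 108).
The quadratic factors as (μ + 12)·(μ - 9).
Eigenvalues: -12, 8, 9.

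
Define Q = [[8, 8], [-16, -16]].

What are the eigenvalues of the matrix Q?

-8, 0

det(Q - lambda·I) = (8 - lambda)(-16 - lambda) - (8)·(-16) = lambda^2 + 8·lambda.
This factors as (lambda + 8)·lambda = 0.
Eigenvalues: -8, 0.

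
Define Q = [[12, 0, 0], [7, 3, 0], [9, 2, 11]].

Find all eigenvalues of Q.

3, 11, 12

Q is lower triangular, so its eigenvalues are the diagonal entries.
Diagonal: 12, 3, 11.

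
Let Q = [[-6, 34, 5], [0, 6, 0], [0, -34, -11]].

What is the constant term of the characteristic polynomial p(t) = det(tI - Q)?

p(0) = det(0·I − Q) = det(−Q) = (−1)^3·det(Q).
det(Q) = 396, so p(0) = -396.

-396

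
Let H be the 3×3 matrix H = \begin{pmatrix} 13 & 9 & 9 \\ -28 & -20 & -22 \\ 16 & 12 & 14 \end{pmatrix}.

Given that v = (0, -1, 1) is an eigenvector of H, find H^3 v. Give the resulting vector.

First find the eigenvalue: Hv = (0, -2, 2) = 2·(0, -1, 1), so λ = 2.
Then H^3 v = λ^3·v = 2^3·(0, -1, 1) = 8·(0, -1, 1) = (0, -8, 8).

(0, -8, 8)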